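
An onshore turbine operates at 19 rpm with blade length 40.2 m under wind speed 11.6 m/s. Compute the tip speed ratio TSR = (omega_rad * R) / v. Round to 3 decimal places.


Convert rotational speed to rad/s:
  omega = 19 * 2 * pi / 60 = 1.9897 rad/s
Compute tip speed:
  v_tip = omega * R = 1.9897 * 40.2 = 79.985 m/s
Tip speed ratio:
  TSR = v_tip / v_wind = 79.985 / 11.6 = 6.895

6.895


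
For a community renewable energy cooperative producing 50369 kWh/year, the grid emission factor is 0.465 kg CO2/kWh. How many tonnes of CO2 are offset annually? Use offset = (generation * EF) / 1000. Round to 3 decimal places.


CO2 offset in kg = generation * emission_factor
CO2 offset = 50369 * 0.465 = 23421.59 kg
Convert to tonnes:
  CO2 offset = 23421.59 / 1000 = 23.422 tonnes

23.422


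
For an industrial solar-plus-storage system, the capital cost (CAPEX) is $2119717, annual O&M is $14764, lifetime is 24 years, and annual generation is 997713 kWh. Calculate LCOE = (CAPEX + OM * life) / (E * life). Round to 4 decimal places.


Total cost = CAPEX + OM * lifetime = 2119717 + 14764 * 24 = 2119717 + 354336 = 2474053
Total generation = annual * lifetime = 997713 * 24 = 23945112 kWh
LCOE = 2474053 / 23945112
LCOE = 0.1033 $/kWh

0.1033


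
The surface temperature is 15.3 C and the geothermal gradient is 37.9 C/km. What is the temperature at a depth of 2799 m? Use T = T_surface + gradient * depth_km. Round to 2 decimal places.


Convert depth to km: 2799 / 1000 = 2.799 km
Temperature increase = gradient * depth_km = 37.9 * 2.799 = 106.08 C
Temperature at depth = T_surface + delta_T = 15.3 + 106.08
T = 121.38 C

121.38


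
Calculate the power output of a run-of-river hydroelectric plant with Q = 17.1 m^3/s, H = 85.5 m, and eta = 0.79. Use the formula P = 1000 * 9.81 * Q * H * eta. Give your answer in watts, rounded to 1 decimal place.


Apply the hydropower formula P = rho * g * Q * H * eta
rho * g = 1000 * 9.81 = 9810.0
P = 9810.0 * 17.1 * 85.5 * 0.79
P = 11330741.3 W

11330741.3


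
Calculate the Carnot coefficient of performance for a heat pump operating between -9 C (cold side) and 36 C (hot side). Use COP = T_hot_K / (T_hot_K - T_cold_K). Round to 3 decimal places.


Convert to Kelvin:
  T_hot = 36 + 273.15 = 309.15 K
  T_cold = -9 + 273.15 = 264.15 K
Apply Carnot COP formula:
  COP = T_hot_K / (T_hot_K - T_cold_K) = 309.15 / 45.0
  COP = 6.870

6.870


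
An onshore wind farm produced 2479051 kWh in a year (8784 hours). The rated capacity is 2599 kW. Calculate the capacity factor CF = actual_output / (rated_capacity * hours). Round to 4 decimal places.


Capacity factor = actual output / maximum possible output
Maximum possible = rated * hours = 2599 * 8784 = 22829616 kWh
CF = 2479051 / 22829616
CF = 0.1086

0.1086


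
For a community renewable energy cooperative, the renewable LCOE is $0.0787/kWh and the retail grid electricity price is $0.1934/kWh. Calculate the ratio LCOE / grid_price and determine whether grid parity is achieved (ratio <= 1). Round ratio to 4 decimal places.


Compare LCOE to grid price:
  LCOE = $0.0787/kWh, Grid price = $0.1934/kWh
  Ratio = LCOE / grid_price = 0.0787 / 0.1934 = 0.4069
  Grid parity achieved (ratio <= 1)? yes

0.4069


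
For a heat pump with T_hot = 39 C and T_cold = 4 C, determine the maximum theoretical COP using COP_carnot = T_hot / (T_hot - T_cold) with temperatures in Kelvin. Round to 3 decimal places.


Convert to Kelvin:
  T_hot = 39 + 273.15 = 312.15 K
  T_cold = 4 + 273.15 = 277.15 K
Apply Carnot COP formula:
  COP = T_hot_K / (T_hot_K - T_cold_K) = 312.15 / 35.0
  COP = 8.919

8.919


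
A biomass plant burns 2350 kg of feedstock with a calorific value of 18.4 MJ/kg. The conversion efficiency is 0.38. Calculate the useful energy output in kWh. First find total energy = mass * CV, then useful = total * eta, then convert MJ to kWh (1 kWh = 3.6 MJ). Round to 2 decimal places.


Total energy = mass * CV = 2350 * 18.4 = 43240.0 MJ
Useful energy = total * eta = 43240.0 * 0.38 = 16431.2 MJ
Convert to kWh: 16431.2 / 3.6
Useful energy = 4564.22 kWh

4564.22


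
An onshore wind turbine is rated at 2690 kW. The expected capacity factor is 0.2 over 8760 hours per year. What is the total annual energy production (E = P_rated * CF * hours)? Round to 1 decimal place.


Annual energy = rated_kW * capacity_factor * hours_per_year
Given: P_rated = 2690 kW, CF = 0.2, hours = 8760
E = 2690 * 0.2 * 8760
E = 4712880.0 kWh

4712880.0


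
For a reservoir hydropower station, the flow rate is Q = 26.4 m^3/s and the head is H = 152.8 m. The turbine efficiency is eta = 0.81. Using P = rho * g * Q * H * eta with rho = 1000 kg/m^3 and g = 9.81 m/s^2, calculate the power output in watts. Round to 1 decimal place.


Apply the hydropower formula P = rho * g * Q * H * eta
rho * g = 1000 * 9.81 = 9810.0
P = 9810.0 * 26.4 * 152.8 * 0.81
P = 32053931.7 W

32053931.7


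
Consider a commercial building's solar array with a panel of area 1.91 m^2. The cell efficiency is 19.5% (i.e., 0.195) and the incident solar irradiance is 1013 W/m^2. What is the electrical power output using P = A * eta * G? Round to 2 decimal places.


Use the solar power formula P = A * eta * G.
Given: A = 1.91 m^2, eta = 0.195, G = 1013 W/m^2
P = 1.91 * 0.195 * 1013
P = 377.29 W

377.29


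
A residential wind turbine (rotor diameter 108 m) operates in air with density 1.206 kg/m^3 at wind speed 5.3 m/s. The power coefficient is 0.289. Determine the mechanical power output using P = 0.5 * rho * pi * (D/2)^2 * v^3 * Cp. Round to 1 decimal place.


Step 1 -- Compute swept area:
  A = pi * (D/2)^2 = pi * (108/2)^2 = 9160.88 m^2
Step 2 -- Apply wind power equation:
  P = 0.5 * rho * A * v^3 * Cp
  v^3 = 5.3^3 = 148.877
  P = 0.5 * 1.206 * 9160.88 * 148.877 * 0.289
  P = 237673.2 W

237673.2


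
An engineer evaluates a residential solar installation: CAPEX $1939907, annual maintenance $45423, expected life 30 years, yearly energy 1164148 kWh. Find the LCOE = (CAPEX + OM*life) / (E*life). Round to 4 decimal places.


Total cost = CAPEX + OM * lifetime = 1939907 + 45423 * 30 = 1939907 + 1362690 = 3302597
Total generation = annual * lifetime = 1164148 * 30 = 34924440 kWh
LCOE = 3302597 / 34924440
LCOE = 0.0946 $/kWh

0.0946


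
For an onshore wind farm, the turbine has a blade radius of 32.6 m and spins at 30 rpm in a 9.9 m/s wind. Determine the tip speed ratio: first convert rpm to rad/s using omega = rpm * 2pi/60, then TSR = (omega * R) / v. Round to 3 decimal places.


Convert rotational speed to rad/s:
  omega = 30 * 2 * pi / 60 = 3.1416 rad/s
Compute tip speed:
  v_tip = omega * R = 3.1416 * 32.6 = 102.416 m/s
Tip speed ratio:
  TSR = v_tip / v_wind = 102.416 / 9.9 = 10.345

10.345


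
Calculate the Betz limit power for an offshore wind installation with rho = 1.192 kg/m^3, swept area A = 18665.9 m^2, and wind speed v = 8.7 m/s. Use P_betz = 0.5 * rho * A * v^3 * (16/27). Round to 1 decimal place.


The Betz coefficient Cp_max = 16/27 = 0.5926
v^3 = 8.7^3 = 658.503
P_betz = 0.5 * rho * A * v^3 * Cp_max
P_betz = 0.5 * 1.192 * 18665.9 * 658.503 * 0.5926
P_betz = 4341193.8 W

4341193.8


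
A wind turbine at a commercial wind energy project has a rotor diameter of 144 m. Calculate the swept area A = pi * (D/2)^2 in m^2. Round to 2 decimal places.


Compute the rotor radius:
  r = D / 2 = 144 / 2 = 72.0 m
Calculate swept area:
  A = pi * r^2 = pi * 72.0^2
  A = 16286.02 m^2

16286.02


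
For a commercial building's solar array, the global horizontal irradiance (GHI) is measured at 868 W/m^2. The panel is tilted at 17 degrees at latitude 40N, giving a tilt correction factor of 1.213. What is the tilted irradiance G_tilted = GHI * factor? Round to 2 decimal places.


Identify the given values:
  GHI = 868 W/m^2, tilt correction factor = 1.213
Apply the formula G_tilted = GHI * factor:
  G_tilted = 868 * 1.213
  G_tilted = 1052.88 W/m^2

1052.88


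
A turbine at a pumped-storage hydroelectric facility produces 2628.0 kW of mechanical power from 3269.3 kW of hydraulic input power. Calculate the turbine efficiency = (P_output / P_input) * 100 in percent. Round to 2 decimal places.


Turbine efficiency = (output power / input power) * 100
eta = (2628.0 / 3269.3) * 100
eta = 80.38%

80.38


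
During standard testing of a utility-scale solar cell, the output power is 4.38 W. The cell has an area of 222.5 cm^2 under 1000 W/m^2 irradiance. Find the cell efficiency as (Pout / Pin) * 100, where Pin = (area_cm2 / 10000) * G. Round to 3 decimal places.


First compute the input power:
  Pin = area_cm2 / 10000 * G = 222.5 / 10000 * 1000 = 22.25 W
Then compute efficiency:
  Efficiency = (Pout / Pin) * 100 = (4.38 / 22.25) * 100
  Efficiency = 19.685%

19.685


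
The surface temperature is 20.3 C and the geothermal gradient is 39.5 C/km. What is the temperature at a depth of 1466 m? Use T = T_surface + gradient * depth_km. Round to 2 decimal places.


Convert depth to km: 1466 / 1000 = 1.466 km
Temperature increase = gradient * depth_km = 39.5 * 1.466 = 57.91 C
Temperature at depth = T_surface + delta_T = 20.3 + 57.91
T = 78.21 C

78.21


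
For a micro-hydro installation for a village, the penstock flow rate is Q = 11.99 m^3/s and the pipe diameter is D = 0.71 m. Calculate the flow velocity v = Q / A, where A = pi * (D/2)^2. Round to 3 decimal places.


Compute pipe cross-sectional area:
  A = pi * (D/2)^2 = pi * (0.71/2)^2 = 0.3959 m^2
Calculate velocity:
  v = Q / A = 11.99 / 0.3959
  v = 30.284 m/s

30.284


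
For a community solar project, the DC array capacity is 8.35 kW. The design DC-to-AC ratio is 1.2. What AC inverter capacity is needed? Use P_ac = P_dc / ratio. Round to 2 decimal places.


The inverter AC capacity is determined by the DC/AC ratio.
Given: P_dc = 8.35 kW, DC/AC ratio = 1.2
P_ac = P_dc / ratio = 8.35 / 1.2
P_ac = 6.96 kW

6.96


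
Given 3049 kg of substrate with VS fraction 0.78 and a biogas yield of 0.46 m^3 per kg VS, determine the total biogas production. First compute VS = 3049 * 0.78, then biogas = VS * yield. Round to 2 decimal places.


Compute volatile solids:
  VS = mass * VS_fraction = 3049 * 0.78 = 2378.22 kg
Calculate biogas volume:
  Biogas = VS * specific_yield = 2378.22 * 0.46
  Biogas = 1093.98 m^3

1093.98


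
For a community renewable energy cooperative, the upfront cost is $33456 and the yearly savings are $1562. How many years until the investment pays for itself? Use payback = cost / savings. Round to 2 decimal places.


Simple payback period = initial cost / annual savings
Payback = 33456 / 1562
Payback = 21.42 years

21.42


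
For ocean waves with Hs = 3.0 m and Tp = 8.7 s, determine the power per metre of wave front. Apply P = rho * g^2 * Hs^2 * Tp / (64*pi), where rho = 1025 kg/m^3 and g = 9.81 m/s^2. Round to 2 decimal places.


Apply wave power formula:
  g^2 = 9.81^2 = 96.2361
  Hs^2 = 3.0^2 = 9.0
  Numerator = rho * g^2 * Hs^2 * Tp = 1025 * 96.2361 * 9.0 * 8.7 = 7723668.8
  Denominator = 64 * pi = 201.0619
  P = 7723668.8 / 201.0619 = 38414.38 W/m

38414.38


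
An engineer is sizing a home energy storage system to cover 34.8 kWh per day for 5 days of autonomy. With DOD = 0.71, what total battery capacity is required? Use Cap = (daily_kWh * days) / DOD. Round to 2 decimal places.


Total energy needed = daily * days = 34.8 * 5 = 174.0 kWh
Account for depth of discharge:
  Cap = total_energy / DOD = 174.0 / 0.71
  Cap = 245.07 kWh

245.07


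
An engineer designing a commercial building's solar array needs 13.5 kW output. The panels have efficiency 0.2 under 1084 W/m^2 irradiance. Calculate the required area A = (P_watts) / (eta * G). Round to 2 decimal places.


Convert target power to watts: P = 13.5 * 1000 = 13500.0 W
Compute denominator: eta * G = 0.2 * 1084 = 216.8
Required area A = P / (eta * G) = 13500.0 / 216.8
A = 62.27 m^2

62.27


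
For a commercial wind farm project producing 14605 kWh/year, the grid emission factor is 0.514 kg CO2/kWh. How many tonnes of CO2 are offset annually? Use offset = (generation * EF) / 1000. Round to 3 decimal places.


CO2 offset in kg = generation * emission_factor
CO2 offset = 14605 * 0.514 = 7506.97 kg
Convert to tonnes:
  CO2 offset = 7506.97 / 1000 = 7.507 tonnes

7.507


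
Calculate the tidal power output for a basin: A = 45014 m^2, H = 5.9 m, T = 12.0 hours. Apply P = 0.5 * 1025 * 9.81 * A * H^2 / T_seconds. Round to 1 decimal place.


Convert period to seconds: T = 12.0 * 3600 = 43200.0 s
H^2 = 5.9^2 = 34.81
P = 0.5 * rho * g * A * H^2 / T
P = 0.5 * 1025 * 9.81 * 45014 * 34.81 / 43200.0
P = 182360.5 W

182360.5


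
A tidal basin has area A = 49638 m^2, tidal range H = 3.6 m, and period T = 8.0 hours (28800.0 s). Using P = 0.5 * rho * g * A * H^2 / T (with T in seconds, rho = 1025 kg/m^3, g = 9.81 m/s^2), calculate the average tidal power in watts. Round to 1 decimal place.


Convert period to seconds: T = 8.0 * 3600 = 28800.0 s
H^2 = 3.6^2 = 12.96
P = 0.5 * rho * g * A * H^2 / T
P = 0.5 * 1025 * 9.81 * 49638 * 12.96 / 28800.0
P = 112302.6 W

112302.6


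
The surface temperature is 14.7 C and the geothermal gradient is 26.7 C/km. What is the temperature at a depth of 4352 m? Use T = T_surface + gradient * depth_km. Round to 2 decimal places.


Convert depth to km: 4352 / 1000 = 4.352 km
Temperature increase = gradient * depth_km = 26.7 * 4.352 = 116.2 C
Temperature at depth = T_surface + delta_T = 14.7 + 116.2
T = 130.90 C

130.90


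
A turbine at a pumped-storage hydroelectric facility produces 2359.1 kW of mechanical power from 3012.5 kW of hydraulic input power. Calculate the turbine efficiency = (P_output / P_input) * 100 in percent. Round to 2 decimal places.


Turbine efficiency = (output power / input power) * 100
eta = (2359.1 / 3012.5) * 100
eta = 78.31%

78.31


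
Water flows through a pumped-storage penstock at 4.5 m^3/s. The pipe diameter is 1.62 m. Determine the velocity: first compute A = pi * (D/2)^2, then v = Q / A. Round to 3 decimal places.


Compute pipe cross-sectional area:
  A = pi * (D/2)^2 = pi * (1.62/2)^2 = 2.0612 m^2
Calculate velocity:
  v = Q / A = 4.5 / 2.0612
  v = 2.183 m/s

2.183


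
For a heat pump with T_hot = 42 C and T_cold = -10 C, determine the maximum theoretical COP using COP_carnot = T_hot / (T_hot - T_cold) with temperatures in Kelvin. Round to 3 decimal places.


Convert to Kelvin:
  T_hot = 42 + 273.15 = 315.15 K
  T_cold = -10 + 273.15 = 263.15 K
Apply Carnot COP formula:
  COP = T_hot_K / (T_hot_K - T_cold_K) = 315.15 / 52.0
  COP = 6.061

6.061


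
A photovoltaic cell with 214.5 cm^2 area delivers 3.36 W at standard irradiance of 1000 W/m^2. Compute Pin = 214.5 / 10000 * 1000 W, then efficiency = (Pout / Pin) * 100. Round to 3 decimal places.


First compute the input power:
  Pin = area_cm2 / 10000 * G = 214.5 / 10000 * 1000 = 21.45 W
Then compute efficiency:
  Efficiency = (Pout / Pin) * 100 = (3.36 / 21.45) * 100
  Efficiency = 15.664%

15.664


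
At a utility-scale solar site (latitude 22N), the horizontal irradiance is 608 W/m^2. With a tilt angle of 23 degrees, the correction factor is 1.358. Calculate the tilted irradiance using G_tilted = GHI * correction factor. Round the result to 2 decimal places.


Identify the given values:
  GHI = 608 W/m^2, tilt correction factor = 1.358
Apply the formula G_tilted = GHI * factor:
  G_tilted = 608 * 1.358
  G_tilted = 825.66 W/m^2

825.66


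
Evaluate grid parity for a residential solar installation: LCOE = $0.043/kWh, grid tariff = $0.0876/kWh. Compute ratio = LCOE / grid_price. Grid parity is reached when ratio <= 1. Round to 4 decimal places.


Compare LCOE to grid price:
  LCOE = $0.043/kWh, Grid price = $0.0876/kWh
  Ratio = LCOE / grid_price = 0.043 / 0.0876 = 0.4909
  Grid parity achieved (ratio <= 1)? yes

0.4909


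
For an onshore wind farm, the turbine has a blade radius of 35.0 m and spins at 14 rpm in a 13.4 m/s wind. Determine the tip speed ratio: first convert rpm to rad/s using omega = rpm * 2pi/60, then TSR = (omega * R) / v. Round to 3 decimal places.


Convert rotational speed to rad/s:
  omega = 14 * 2 * pi / 60 = 1.4661 rad/s
Compute tip speed:
  v_tip = omega * R = 1.4661 * 35.0 = 51.313 m/s
Tip speed ratio:
  TSR = v_tip / v_wind = 51.313 / 13.4 = 3.829

3.829


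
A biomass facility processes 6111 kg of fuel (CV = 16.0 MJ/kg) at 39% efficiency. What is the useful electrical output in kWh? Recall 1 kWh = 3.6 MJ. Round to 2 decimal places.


Total energy = mass * CV = 6111 * 16.0 = 97776.0 MJ
Useful energy = total * eta = 97776.0 * 0.39 = 38132.64 MJ
Convert to kWh: 38132.64 / 3.6
Useful energy = 10592.40 kWh

10592.40


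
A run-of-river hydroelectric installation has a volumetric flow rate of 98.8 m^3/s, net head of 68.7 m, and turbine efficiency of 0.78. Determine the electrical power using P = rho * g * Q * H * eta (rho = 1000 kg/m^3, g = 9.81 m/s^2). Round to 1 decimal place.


Apply the hydropower formula P = rho * g * Q * H * eta
rho * g = 1000 * 9.81 = 9810.0
P = 9810.0 * 98.8 * 68.7 * 0.78
P = 51937051.6 W

51937051.6


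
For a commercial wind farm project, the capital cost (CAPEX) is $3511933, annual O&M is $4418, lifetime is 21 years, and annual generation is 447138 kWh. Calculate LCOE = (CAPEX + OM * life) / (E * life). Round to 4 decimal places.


Total cost = CAPEX + OM * lifetime = 3511933 + 4418 * 21 = 3511933 + 92778 = 3604711
Total generation = annual * lifetime = 447138 * 21 = 9389898 kWh
LCOE = 3604711 / 9389898
LCOE = 0.3839 $/kWh

0.3839


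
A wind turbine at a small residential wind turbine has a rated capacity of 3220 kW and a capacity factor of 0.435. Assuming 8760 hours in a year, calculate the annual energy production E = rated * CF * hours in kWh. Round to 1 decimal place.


Annual energy = rated_kW * capacity_factor * hours_per_year
Given: P_rated = 3220 kW, CF = 0.435, hours = 8760
E = 3220 * 0.435 * 8760
E = 12270132.0 kWh

12270132.0


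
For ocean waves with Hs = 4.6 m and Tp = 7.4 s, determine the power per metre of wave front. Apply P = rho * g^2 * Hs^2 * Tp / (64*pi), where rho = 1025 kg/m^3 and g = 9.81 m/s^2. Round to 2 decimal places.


Apply wave power formula:
  g^2 = 9.81^2 = 96.2361
  Hs^2 = 4.6^2 = 21.16
  Numerator = rho * g^2 * Hs^2 * Tp = 1025 * 96.2361 * 21.16 * 7.4 = 15445759.32
  Denominator = 64 * pi = 201.0619
  P = 15445759.32 / 201.0619 = 76820.90 W/m

76820.90


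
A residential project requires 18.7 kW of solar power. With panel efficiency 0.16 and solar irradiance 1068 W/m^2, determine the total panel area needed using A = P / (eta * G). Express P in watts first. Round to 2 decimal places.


Convert target power to watts: P = 18.7 * 1000 = 18700.0 W
Compute denominator: eta * G = 0.16 * 1068 = 170.88
Required area A = P / (eta * G) = 18700.0 / 170.88
A = 109.43 m^2

109.43


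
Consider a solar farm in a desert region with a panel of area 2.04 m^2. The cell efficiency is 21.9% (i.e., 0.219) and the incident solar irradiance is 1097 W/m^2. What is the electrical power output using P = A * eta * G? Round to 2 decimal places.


Use the solar power formula P = A * eta * G.
Given: A = 2.04 m^2, eta = 0.219, G = 1097 W/m^2
P = 2.04 * 0.219 * 1097
P = 490.10 W

490.10


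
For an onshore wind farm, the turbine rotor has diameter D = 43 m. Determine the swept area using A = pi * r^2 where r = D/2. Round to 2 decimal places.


Compute the rotor radius:
  r = D / 2 = 43 / 2 = 21.5 m
Calculate swept area:
  A = pi * r^2 = pi * 21.5^2
  A = 1452.20 m^2

1452.20


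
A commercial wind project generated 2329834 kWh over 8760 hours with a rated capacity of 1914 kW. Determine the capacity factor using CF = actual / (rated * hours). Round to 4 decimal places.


Capacity factor = actual output / maximum possible output
Maximum possible = rated * hours = 1914 * 8760 = 16766640 kWh
CF = 2329834 / 16766640
CF = 0.1390

0.1390


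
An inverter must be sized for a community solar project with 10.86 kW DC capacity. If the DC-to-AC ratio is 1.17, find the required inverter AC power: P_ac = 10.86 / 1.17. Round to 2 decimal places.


The inverter AC capacity is determined by the DC/AC ratio.
Given: P_dc = 10.86 kW, DC/AC ratio = 1.17
P_ac = P_dc / ratio = 10.86 / 1.17
P_ac = 9.28 kW

9.28


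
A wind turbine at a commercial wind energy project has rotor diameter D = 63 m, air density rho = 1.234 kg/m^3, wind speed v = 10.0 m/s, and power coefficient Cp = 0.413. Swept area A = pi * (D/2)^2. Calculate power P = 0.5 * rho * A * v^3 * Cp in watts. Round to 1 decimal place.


Step 1 -- Compute swept area:
  A = pi * (D/2)^2 = pi * (63/2)^2 = 3117.25 m^2
Step 2 -- Apply wind power equation:
  P = 0.5 * rho * A * v^3 * Cp
  v^3 = 10.0^3 = 1000.0
  P = 0.5 * 1.234 * 3117.25 * 1000.0 * 0.413
  P = 794339.6 W

794339.6


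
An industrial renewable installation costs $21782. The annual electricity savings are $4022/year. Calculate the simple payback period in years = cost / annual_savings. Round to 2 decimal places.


Simple payback period = initial cost / annual savings
Payback = 21782 / 4022
Payback = 5.42 years

5.42


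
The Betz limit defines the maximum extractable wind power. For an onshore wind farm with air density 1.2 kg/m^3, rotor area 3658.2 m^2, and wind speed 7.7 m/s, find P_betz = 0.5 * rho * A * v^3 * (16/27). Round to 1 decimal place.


The Betz coefficient Cp_max = 16/27 = 0.5926
v^3 = 7.7^3 = 456.533
P_betz = 0.5 * rho * A * v^3 * Cp_max
P_betz = 0.5 * 1.2 * 3658.2 * 456.533 * 0.5926
P_betz = 593809.4 W

593809.4


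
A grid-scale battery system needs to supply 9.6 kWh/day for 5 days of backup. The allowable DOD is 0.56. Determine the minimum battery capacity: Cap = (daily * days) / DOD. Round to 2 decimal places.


Total energy needed = daily * days = 9.6 * 5 = 48.0 kWh
Account for depth of discharge:
  Cap = total_energy / DOD = 48.0 / 0.56
  Cap = 85.71 kWh

85.71


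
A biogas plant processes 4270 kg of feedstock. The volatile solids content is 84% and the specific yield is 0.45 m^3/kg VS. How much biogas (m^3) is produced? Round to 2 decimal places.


Compute volatile solids:
  VS = mass * VS_fraction = 4270 * 0.84 = 3586.8 kg
Calculate biogas volume:
  Biogas = VS * specific_yield = 3586.8 * 0.45
  Biogas = 1614.06 m^3

1614.06


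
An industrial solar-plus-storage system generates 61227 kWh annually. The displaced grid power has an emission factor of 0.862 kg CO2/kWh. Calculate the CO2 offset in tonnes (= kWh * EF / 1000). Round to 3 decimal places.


CO2 offset in kg = generation * emission_factor
CO2 offset = 61227 * 0.862 = 52777.67 kg
Convert to tonnes:
  CO2 offset = 52777.67 / 1000 = 52.778 tonnes

52.778


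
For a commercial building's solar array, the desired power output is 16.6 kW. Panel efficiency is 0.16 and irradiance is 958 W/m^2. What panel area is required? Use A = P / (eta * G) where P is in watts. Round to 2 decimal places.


Convert target power to watts: P = 16.6 * 1000 = 16600.0 W
Compute denominator: eta * G = 0.16 * 958 = 153.28
Required area A = P / (eta * G) = 16600.0 / 153.28
A = 108.30 m^2

108.30


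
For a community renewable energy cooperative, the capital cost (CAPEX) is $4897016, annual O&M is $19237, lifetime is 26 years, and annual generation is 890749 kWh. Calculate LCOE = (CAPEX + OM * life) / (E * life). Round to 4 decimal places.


Total cost = CAPEX + OM * lifetime = 4897016 + 19237 * 26 = 4897016 + 500162 = 5397178
Total generation = annual * lifetime = 890749 * 26 = 23159474 kWh
LCOE = 5397178 / 23159474
LCOE = 0.2330 $/kWh

0.2330


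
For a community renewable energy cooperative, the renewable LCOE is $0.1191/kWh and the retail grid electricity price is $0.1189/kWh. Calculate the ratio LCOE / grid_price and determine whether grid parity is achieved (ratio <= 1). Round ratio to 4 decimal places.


Compare LCOE to grid price:
  LCOE = $0.1191/kWh, Grid price = $0.1189/kWh
  Ratio = LCOE / grid_price = 0.1191 / 0.1189 = 1.0017
  Grid parity achieved (ratio <= 1)? no

1.0017


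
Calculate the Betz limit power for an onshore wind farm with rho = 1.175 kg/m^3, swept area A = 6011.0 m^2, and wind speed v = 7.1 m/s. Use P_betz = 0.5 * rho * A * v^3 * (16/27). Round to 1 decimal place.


The Betz coefficient Cp_max = 16/27 = 0.5926
v^3 = 7.1^3 = 357.911
P_betz = 0.5 * rho * A * v^3 * Cp_max
P_betz = 0.5 * 1.175 * 6011.0 * 357.911 * 0.5926
P_betz = 749007.0 W

749007.0


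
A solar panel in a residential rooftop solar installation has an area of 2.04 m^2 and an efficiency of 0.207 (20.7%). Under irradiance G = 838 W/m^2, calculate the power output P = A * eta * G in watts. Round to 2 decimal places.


Use the solar power formula P = A * eta * G.
Given: A = 2.04 m^2, eta = 0.207, G = 838 W/m^2
P = 2.04 * 0.207 * 838
P = 353.87 W

353.87


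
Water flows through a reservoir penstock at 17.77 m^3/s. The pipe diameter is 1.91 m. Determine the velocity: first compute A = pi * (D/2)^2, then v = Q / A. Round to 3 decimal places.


Compute pipe cross-sectional area:
  A = pi * (D/2)^2 = pi * (1.91/2)^2 = 2.8652 m^2
Calculate velocity:
  v = Q / A = 17.77 / 2.8652
  v = 6.202 m/s

6.202


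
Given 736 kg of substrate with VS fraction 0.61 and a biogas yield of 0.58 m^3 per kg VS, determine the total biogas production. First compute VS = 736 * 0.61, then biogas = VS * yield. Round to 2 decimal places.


Compute volatile solids:
  VS = mass * VS_fraction = 736 * 0.61 = 448.96 kg
Calculate biogas volume:
  Biogas = VS * specific_yield = 448.96 * 0.58
  Biogas = 260.40 m^3

260.40


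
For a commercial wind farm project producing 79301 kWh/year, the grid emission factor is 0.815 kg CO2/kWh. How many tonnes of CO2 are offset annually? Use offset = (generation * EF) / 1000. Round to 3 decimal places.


CO2 offset in kg = generation * emission_factor
CO2 offset = 79301 * 0.815 = 64630.32 kg
Convert to tonnes:
  CO2 offset = 64630.32 / 1000 = 64.630 tonnes

64.630


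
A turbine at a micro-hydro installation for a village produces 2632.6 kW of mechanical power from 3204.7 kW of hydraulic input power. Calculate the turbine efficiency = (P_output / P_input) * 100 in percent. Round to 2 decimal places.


Turbine efficiency = (output power / input power) * 100
eta = (2632.6 / 3204.7) * 100
eta = 82.15%

82.15


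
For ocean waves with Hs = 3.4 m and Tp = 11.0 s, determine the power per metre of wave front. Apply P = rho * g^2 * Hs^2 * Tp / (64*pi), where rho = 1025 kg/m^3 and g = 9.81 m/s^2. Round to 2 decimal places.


Apply wave power formula:
  g^2 = 9.81^2 = 96.2361
  Hs^2 = 3.4^2 = 11.56
  Numerator = rho * g^2 * Hs^2 * Tp = 1025 * 96.2361 * 11.56 * 11.0 = 12543317.04
  Denominator = 64 * pi = 201.0619
  P = 12543317.04 / 201.0619 = 62385.34 W/m

62385.34


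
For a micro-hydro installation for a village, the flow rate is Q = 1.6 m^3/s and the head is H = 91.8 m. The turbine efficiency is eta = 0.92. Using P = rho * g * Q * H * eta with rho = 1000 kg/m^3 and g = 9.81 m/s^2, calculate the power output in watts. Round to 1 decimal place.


Apply the hydropower formula P = rho * g * Q * H * eta
rho * g = 1000 * 9.81 = 9810.0
P = 9810.0 * 1.6 * 91.8 * 0.92
P = 1325621.4 W

1325621.4


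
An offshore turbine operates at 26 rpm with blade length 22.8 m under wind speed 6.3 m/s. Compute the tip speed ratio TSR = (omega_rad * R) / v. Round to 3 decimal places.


Convert rotational speed to rad/s:
  omega = 26 * 2 * pi / 60 = 2.7227 rad/s
Compute tip speed:
  v_tip = omega * R = 2.7227 * 22.8 = 62.078 m/s
Tip speed ratio:
  TSR = v_tip / v_wind = 62.078 / 6.3 = 9.854

9.854


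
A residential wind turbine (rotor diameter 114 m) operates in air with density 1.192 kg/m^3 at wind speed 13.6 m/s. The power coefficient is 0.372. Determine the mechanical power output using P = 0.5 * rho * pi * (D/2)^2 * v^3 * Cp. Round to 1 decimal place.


Step 1 -- Compute swept area:
  A = pi * (D/2)^2 = pi * (114/2)^2 = 10207.03 m^2
Step 2 -- Apply wind power equation:
  P = 0.5 * rho * A * v^3 * Cp
  v^3 = 13.6^3 = 2515.456
  P = 0.5 * 1.192 * 10207.03 * 2515.456 * 0.372
  P = 5692532.4 W

5692532.4


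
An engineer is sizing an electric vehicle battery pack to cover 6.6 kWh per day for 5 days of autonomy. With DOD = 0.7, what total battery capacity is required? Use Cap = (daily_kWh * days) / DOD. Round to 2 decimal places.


Total energy needed = daily * days = 6.6 * 5 = 33.0 kWh
Account for depth of discharge:
  Cap = total_energy / DOD = 33.0 / 0.7
  Cap = 47.14 kWh

47.14


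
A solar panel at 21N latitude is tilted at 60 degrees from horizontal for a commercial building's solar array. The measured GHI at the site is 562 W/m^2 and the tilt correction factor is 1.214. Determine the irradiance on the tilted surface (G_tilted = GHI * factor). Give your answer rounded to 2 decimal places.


Identify the given values:
  GHI = 562 W/m^2, tilt correction factor = 1.214
Apply the formula G_tilted = GHI * factor:
  G_tilted = 562 * 1.214
  G_tilted = 682.27 W/m^2

682.27


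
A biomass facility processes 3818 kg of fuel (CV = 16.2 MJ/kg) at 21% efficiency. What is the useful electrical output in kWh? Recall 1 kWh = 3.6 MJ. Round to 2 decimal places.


Total energy = mass * CV = 3818 * 16.2 = 61851.6 MJ
Useful energy = total * eta = 61851.6 * 0.21 = 12988.84 MJ
Convert to kWh: 12988.84 / 3.6
Useful energy = 3608.01 kWh

3608.01


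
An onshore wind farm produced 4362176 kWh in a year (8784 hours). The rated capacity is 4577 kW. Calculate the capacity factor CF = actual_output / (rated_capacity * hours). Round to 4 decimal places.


Capacity factor = actual output / maximum possible output
Maximum possible = rated * hours = 4577 * 8784 = 40204368 kWh
CF = 4362176 / 40204368
CF = 0.1085

0.1085


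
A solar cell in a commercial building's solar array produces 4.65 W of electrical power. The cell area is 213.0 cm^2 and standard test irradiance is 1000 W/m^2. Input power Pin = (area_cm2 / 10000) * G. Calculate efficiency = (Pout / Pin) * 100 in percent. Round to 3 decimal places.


First compute the input power:
  Pin = area_cm2 / 10000 * G = 213.0 / 10000 * 1000 = 21.3 W
Then compute efficiency:
  Efficiency = (Pout / Pin) * 100 = (4.65 / 21.3) * 100
  Efficiency = 21.831%

21.831


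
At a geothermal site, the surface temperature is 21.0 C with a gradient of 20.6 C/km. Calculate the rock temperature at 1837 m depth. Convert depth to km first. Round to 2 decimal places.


Convert depth to km: 1837 / 1000 = 1.837 km
Temperature increase = gradient * depth_km = 20.6 * 1.837 = 37.84 C
Temperature at depth = T_surface + delta_T = 21.0 + 37.84
T = 58.84 C

58.84


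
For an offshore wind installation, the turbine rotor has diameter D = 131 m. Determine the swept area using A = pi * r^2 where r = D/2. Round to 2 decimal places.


Compute the rotor radius:
  r = D / 2 = 131 / 2 = 65.5 m
Calculate swept area:
  A = pi * r^2 = pi * 65.5^2
  A = 13478.22 m^2

13478.22


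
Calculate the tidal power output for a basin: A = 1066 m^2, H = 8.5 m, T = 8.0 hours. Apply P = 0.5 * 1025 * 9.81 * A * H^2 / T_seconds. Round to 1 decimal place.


Convert period to seconds: T = 8.0 * 3600 = 28800.0 s
H^2 = 8.5^2 = 72.25
P = 0.5 * rho * g * A * H^2 / T
P = 0.5 * 1025 * 9.81 * 1066 * 72.25 / 28800.0
P = 13445.1 W

13445.1


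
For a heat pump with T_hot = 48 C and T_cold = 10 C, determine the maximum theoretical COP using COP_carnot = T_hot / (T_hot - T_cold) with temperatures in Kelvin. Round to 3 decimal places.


Convert to Kelvin:
  T_hot = 48 + 273.15 = 321.15 K
  T_cold = 10 + 273.15 = 283.15 K
Apply Carnot COP formula:
  COP = T_hot_K / (T_hot_K - T_cold_K) = 321.15 / 38.0
  COP = 8.451

8.451


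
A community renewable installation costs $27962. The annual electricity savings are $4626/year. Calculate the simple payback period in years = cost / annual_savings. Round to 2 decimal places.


Simple payback period = initial cost / annual savings
Payback = 27962 / 4626
Payback = 6.04 years

6.04


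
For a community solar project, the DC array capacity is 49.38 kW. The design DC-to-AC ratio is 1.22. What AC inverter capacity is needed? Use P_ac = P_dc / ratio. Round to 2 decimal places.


The inverter AC capacity is determined by the DC/AC ratio.
Given: P_dc = 49.38 kW, DC/AC ratio = 1.22
P_ac = P_dc / ratio = 49.38 / 1.22
P_ac = 40.48 kW

40.48


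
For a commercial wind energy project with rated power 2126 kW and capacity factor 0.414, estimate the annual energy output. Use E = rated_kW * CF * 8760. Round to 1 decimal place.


Annual energy = rated_kW * capacity_factor * hours_per_year
Given: P_rated = 2126 kW, CF = 0.414, hours = 8760
E = 2126 * 0.414 * 8760
E = 7710236.6 kWh

7710236.6


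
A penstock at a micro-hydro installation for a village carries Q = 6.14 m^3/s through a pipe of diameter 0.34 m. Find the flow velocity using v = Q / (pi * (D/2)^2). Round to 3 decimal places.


Compute pipe cross-sectional area:
  A = pi * (D/2)^2 = pi * (0.34/2)^2 = 0.0908 m^2
Calculate velocity:
  v = Q / A = 6.14 / 0.0908
  v = 67.627 m/s

67.627


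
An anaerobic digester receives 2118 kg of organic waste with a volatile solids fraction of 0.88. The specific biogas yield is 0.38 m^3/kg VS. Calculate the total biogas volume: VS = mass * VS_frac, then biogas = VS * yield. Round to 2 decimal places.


Compute volatile solids:
  VS = mass * VS_fraction = 2118 * 0.88 = 1863.84 kg
Calculate biogas volume:
  Biogas = VS * specific_yield = 1863.84 * 0.38
  Biogas = 708.26 m^3

708.26


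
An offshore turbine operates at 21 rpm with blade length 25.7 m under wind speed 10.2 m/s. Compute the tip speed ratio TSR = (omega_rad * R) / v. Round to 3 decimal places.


Convert rotational speed to rad/s:
  omega = 21 * 2 * pi / 60 = 2.1991 rad/s
Compute tip speed:
  v_tip = omega * R = 2.1991 * 25.7 = 56.517 m/s
Tip speed ratio:
  TSR = v_tip / v_wind = 56.517 / 10.2 = 5.541

5.541


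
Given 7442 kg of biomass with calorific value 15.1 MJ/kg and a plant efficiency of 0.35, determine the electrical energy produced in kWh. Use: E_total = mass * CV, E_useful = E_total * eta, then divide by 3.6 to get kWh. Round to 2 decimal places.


Total energy = mass * CV = 7442 * 15.1 = 112374.2 MJ
Useful energy = total * eta = 112374.2 * 0.35 = 39330.97 MJ
Convert to kWh: 39330.97 / 3.6
Useful energy = 10925.27 kWh

10925.27


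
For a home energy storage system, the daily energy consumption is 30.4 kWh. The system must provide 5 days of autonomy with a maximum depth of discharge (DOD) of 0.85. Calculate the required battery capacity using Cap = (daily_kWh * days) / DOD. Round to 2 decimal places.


Total energy needed = daily * days = 30.4 * 5 = 152.0 kWh
Account for depth of discharge:
  Cap = total_energy / DOD = 152.0 / 0.85
  Cap = 178.82 kWh

178.82


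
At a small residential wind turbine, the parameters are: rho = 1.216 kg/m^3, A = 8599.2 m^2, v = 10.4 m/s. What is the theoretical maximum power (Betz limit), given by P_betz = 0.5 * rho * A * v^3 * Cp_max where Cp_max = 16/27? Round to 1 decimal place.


The Betz coefficient Cp_max = 16/27 = 0.5926
v^3 = 10.4^3 = 1124.864
P_betz = 0.5 * rho * A * v^3 * Cp_max
P_betz = 0.5 * 1.216 * 8599.2 * 1124.864 * 0.5926
P_betz = 3485121.0 W

3485121.0


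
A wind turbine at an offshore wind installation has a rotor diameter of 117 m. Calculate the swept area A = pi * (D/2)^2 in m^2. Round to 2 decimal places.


Compute the rotor radius:
  r = D / 2 = 117 / 2 = 58.5 m
Calculate swept area:
  A = pi * r^2 = pi * 58.5^2
  A = 10751.32 m^2

10751.32


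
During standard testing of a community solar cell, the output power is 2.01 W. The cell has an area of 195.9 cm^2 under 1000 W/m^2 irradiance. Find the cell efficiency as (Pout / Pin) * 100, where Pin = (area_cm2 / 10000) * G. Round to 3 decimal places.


First compute the input power:
  Pin = area_cm2 / 10000 * G = 195.9 / 10000 * 1000 = 19.59 W
Then compute efficiency:
  Efficiency = (Pout / Pin) * 100 = (2.01 / 19.59) * 100
  Efficiency = 10.260%

10.260


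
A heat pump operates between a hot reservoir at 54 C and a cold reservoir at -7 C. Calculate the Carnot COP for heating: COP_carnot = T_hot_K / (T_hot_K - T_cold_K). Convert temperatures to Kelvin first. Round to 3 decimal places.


Convert to Kelvin:
  T_hot = 54 + 273.15 = 327.15 K
  T_cold = -7 + 273.15 = 266.15 K
Apply Carnot COP formula:
  COP = T_hot_K / (T_hot_K - T_cold_K) = 327.15 / 61.0
  COP = 5.363

5.363


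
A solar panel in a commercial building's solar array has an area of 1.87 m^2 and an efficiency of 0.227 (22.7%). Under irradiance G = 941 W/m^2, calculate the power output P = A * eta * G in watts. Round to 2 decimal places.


Use the solar power formula P = A * eta * G.
Given: A = 1.87 m^2, eta = 0.227, G = 941 W/m^2
P = 1.87 * 0.227 * 941
P = 399.45 W

399.45


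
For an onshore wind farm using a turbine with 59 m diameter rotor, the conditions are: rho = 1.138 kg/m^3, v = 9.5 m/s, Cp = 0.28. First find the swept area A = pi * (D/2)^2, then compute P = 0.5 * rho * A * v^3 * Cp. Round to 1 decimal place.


Step 1 -- Compute swept area:
  A = pi * (D/2)^2 = pi * (59/2)^2 = 2733.97 m^2
Step 2 -- Apply wind power equation:
  P = 0.5 * rho * A * v^3 * Cp
  v^3 = 9.5^3 = 857.375
  P = 0.5 * 1.138 * 2733.97 * 857.375 * 0.28
  P = 373452.2 W

373452.2


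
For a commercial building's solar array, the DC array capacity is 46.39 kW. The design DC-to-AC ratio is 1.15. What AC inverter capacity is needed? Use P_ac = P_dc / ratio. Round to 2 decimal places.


The inverter AC capacity is determined by the DC/AC ratio.
Given: P_dc = 46.39 kW, DC/AC ratio = 1.15
P_ac = P_dc / ratio = 46.39 / 1.15
P_ac = 40.34 kW

40.34


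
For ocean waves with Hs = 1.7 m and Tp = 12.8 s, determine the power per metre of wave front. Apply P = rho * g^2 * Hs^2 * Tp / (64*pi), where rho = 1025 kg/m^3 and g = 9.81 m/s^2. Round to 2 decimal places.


Apply wave power formula:
  g^2 = 9.81^2 = 96.2361
  Hs^2 = 1.7^2 = 2.89
  Numerator = rho * g^2 * Hs^2 * Tp = 1025 * 96.2361 * 2.89 * 12.8 = 3648964.96
  Denominator = 64 * pi = 201.0619
  P = 3648964.96 / 201.0619 = 18148.46 W/m

18148.46


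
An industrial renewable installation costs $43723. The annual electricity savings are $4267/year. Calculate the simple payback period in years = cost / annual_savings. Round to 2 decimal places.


Simple payback period = initial cost / annual savings
Payback = 43723 / 4267
Payback = 10.25 years

10.25


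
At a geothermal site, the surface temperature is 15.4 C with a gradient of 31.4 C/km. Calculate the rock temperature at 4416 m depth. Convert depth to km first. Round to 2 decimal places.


Convert depth to km: 4416 / 1000 = 4.416 km
Temperature increase = gradient * depth_km = 31.4 * 4.416 = 138.66 C
Temperature at depth = T_surface + delta_T = 15.4 + 138.66
T = 154.06 C

154.06


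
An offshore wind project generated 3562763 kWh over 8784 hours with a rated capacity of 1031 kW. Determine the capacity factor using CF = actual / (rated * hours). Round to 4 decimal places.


Capacity factor = actual output / maximum possible output
Maximum possible = rated * hours = 1031 * 8784 = 9056304 kWh
CF = 3562763 / 9056304
CF = 0.3934

0.3934


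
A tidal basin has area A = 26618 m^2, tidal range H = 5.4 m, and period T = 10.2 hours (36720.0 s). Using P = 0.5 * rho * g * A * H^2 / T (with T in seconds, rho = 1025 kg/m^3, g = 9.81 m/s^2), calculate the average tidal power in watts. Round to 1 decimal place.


Convert period to seconds: T = 10.2 * 3600 = 36720.0 s
H^2 = 5.4^2 = 29.16
P = 0.5 * rho * g * A * H^2 / T
P = 0.5 * 1025 * 9.81 * 26618 * 29.16 / 36720.0
P = 106273.1 W

106273.1


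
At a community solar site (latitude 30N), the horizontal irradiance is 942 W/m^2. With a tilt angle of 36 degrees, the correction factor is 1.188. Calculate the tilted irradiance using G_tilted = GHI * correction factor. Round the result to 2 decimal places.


Identify the given values:
  GHI = 942 W/m^2, tilt correction factor = 1.188
Apply the formula G_tilted = GHI * factor:
  G_tilted = 942 * 1.188
  G_tilted = 1119.10 W/m^2

1119.10
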